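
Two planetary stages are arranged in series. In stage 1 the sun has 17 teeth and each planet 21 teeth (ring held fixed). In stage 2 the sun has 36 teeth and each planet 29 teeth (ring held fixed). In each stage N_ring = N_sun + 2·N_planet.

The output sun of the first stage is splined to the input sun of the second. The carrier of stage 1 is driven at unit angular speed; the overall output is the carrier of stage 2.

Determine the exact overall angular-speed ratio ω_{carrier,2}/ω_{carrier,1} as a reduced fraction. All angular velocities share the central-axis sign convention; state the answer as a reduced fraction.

Stage 1: N_ring = 17 + 2·21 = 59
Stage 1: 17(ω_s−ω_c) = −59(ω_r−ω_c),  ω_r=0, ω_c=1
Stage 1: ω_s = 1 − (59/17)(0−1) = 76/17
  ⇒ ω_s¹/ω_c¹ = 76/17
Stage 2: N_ring = 36 + 2·29 = 94
Stage 2: 36(ω_s−ω_c) = −94(ω_r−ω_c),  ω_r=0, ω_s=1
Stage 2: 36(1−ω_c) = −94(0−ω_c)  ⇒  130ω_c = 36  ⇒  ω_c = 18/65
  ⇒ ω_c²/ω_s² = 18/65
Coupling ω_s² = ω_s¹ ⇒ overall = 76/17 × 18/65 = 1368/1105

1368/1105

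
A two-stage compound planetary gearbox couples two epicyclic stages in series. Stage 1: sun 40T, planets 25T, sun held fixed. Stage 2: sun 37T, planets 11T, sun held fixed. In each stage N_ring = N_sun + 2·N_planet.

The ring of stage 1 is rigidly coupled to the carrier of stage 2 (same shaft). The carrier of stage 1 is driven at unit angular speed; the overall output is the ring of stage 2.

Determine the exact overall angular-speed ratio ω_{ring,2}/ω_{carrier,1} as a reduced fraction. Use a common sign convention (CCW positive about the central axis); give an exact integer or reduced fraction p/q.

416/177

Stage 1: N_ring = 40 + 2·25 = 90
Stage 1: 40(ω_s−ω_c) = −90(ω_r−ω_c),  ω_s=0, ω_c=1
Stage 1: ω_r = 1 − (40/90)(0−1) = 13/9
  ⇒ ω_r¹/ω_c¹ = 13/9
Stage 2: N_ring = 37 + 2·11 = 59
Stage 2: 37(ω_s−ω_c) = −59(ω_r−ω_c),  ω_s=0, ω_c=1
Stage 2: ω_r = 1 − (37/59)(0−1) = 96/59
  ⇒ ω_r²/ω_c² = 96/59
Coupling ω_c² = ω_r¹ ⇒ overall = 13/9 × 96/59 = 416/177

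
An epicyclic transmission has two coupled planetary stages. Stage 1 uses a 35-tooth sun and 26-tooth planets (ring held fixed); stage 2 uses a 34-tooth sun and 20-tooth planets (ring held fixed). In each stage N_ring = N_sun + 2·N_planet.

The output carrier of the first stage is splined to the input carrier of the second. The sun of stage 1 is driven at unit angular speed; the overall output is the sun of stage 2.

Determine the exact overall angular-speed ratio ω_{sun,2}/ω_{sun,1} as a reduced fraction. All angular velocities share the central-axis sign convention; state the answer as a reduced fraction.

945/1037

Stage 1: N_ring = 35 + 2·26 = 87
Stage 1: 35(ω_s−ω_c) = −87(ω_r−ω_c),  ω_r=0, ω_s=1
Stage 1: 35(1−ω_c) = −87(0−ω_c)  ⇒  122ω_c = 35  ⇒  ω_c = 35/122
  ⇒ ω_c¹/ω_s¹ = 35/122
Stage 2: N_ring = 34 + 2·20 = 74
Stage 2: 34(ω_s−ω_c) = −74(ω_r−ω_c),  ω_r=0, ω_c=1
Stage 2: ω_s = 1 − (74/34)(0−1) = 54/17
  ⇒ ω_s²/ω_c² = 54/17
Coupling ω_c² = ω_c¹ ⇒ overall = 35/122 × 54/17 = 945/1037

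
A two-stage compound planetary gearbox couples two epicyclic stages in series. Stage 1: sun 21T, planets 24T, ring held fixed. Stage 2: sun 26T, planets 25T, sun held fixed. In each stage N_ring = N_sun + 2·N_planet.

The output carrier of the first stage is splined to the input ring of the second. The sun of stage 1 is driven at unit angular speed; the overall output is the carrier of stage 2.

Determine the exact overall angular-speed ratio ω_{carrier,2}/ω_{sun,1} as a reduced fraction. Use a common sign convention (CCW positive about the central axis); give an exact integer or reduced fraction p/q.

Stage 1: N_ring = 21 + 2·24 = 69
Stage 1: 21(ω_s−ω_c) = −69(ω_r−ω_c),  ω_r=0, ω_s=1
Stage 1: 21(1−ω_c) = −69(0−ω_c)  ⇒  90ω_c = 21  ⇒  ω_c = 7/30
  ⇒ ω_c¹/ω_s¹ = 7/30
Stage 2: N_ring = 26 + 2·25 = 76
Stage 2: 26(ω_s−ω_c) = −76(ω_r−ω_c),  ω_s=0, ω_r=1
Stage 2: 26(0−ω_c) = −76(1−ω_c)  ⇒  102ω_c = 76  ⇒  ω_c = 38/51
  ⇒ ω_c²/ω_r² = 38/51
Coupling ω_r² = ω_c¹ ⇒ overall = 7/30 × 38/51 = 133/765

133/765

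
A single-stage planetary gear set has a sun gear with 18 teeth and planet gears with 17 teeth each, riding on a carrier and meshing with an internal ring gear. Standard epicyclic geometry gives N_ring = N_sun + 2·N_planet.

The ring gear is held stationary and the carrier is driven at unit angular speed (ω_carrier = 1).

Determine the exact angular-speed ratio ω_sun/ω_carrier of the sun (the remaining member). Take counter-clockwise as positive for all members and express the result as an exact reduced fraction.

35/9

N_ring = 18 + 2·17 = 52
18(ω_s−ω_c) = −52(ω_r−ω_c),  ω_r=0, ω_c=1
ω_s = 1 − (52/18)(0−1) = 35/9
ω_s/ω_c = 35/9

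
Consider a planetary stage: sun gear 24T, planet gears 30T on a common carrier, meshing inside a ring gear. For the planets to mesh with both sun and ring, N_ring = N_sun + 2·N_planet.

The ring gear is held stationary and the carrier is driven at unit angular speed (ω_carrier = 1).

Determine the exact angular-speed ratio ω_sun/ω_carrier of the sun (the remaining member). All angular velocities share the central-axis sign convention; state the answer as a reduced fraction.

9/2

N_ring = 24 + 2·30 = 84
24(ω_s−ω_c) = −84(ω_r−ω_c),  ω_r=0, ω_c=1
ω_s = 1 − (84/24)(0−1) = 9/2
ω_s/ω_c = 9/2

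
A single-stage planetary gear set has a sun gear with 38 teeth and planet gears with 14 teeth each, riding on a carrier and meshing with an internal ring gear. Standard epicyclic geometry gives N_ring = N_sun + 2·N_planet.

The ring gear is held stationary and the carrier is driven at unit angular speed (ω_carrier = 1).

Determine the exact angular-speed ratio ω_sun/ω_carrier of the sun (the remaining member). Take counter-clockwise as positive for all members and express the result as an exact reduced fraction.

N_ring = 38 + 2·14 = 66
38(ω_s−ω_c) = −66(ω_r−ω_c),  ω_r=0, ω_c=1
ω_s = 1 − (66/38)(0−1) = 52/19
ω_s/ω_c = 52/19

52/19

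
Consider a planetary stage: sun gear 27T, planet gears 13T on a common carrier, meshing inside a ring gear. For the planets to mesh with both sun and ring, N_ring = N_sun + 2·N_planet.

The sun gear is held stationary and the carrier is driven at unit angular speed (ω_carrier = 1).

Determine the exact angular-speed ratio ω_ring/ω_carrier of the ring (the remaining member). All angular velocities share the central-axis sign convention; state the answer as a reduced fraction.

80/53

N_ring = 27 + 2·13 = 53
27(ω_s−ω_c) = −53(ω_r−ω_c),  ω_s=0, ω_c=1
ω_r = 1 − (27/53)(0−1) = 80/53
ω_r/ω_c = 80/53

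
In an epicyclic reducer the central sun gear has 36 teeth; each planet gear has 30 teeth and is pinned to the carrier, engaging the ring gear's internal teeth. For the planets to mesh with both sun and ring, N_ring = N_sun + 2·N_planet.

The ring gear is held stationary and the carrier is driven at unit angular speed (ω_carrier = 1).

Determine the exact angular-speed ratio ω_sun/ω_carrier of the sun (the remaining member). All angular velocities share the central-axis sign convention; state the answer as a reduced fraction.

N_ring = 36 + 2·30 = 96
36(ω_s−ω_c) = −96(ω_r−ω_c),  ω_r=0, ω_c=1
ω_s = 1 − (96/36)(0−1) = 11/3
ω_s/ω_c = 11/3

11/3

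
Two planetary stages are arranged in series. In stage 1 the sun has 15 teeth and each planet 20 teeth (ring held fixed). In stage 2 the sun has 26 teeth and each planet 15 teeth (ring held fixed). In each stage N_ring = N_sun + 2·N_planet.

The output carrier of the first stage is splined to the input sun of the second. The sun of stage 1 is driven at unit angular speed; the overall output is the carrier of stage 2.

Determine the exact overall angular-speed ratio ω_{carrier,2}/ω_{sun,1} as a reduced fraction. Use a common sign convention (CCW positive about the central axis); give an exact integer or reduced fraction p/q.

39/574

Stage 1: N_ring = 15 + 2·20 = 55
Stage 1: 15(ω_s−ω_c) = −55(ω_r−ω_c),  ω_r=0, ω_s=1
Stage 1: 15(1−ω_c) = −55(0−ω_c)  ⇒  70ω_c = 15  ⇒  ω_c = 3/14
  ⇒ ω_c¹/ω_s¹ = 3/14
Stage 2: N_ring = 26 + 2·15 = 56
Stage 2: 26(ω_s−ω_c) = −56(ω_r−ω_c),  ω_r=0, ω_s=1
Stage 2: 26(1−ω_c) = −56(0−ω_c)  ⇒  82ω_c = 26  ⇒  ω_c = 13/41
  ⇒ ω_c²/ω_s² = 13/41
Coupling ω_s² = ω_c¹ ⇒ overall = 3/14 × 13/41 = 39/574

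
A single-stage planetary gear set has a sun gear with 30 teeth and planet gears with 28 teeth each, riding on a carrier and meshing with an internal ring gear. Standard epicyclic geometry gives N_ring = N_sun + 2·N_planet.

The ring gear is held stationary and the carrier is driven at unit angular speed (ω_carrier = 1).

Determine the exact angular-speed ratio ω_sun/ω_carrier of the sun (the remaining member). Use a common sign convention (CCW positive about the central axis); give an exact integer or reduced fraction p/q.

N_ring = 30 + 2·28 = 86
30(ω_s−ω_c) = −86(ω_r−ω_c),  ω_r=0, ω_c=1
ω_s = 1 − (86/30)(0−1) = 58/15
ω_s/ω_c = 58/15

58/15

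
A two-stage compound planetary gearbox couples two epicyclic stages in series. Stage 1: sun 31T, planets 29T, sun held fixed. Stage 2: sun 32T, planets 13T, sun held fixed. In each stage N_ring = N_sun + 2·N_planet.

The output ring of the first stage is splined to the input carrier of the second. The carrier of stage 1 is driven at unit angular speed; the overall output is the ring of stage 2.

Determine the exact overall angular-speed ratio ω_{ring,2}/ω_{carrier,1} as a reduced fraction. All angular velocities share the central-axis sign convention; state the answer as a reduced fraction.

5400/2581

Stage 1: N_ring = 31 + 2·29 = 89
Stage 1: 31(ω_s−ω_c) = −89(ω_r−ω_c),  ω_s=0, ω_c=1
Stage 1: ω_r = 1 − (31/89)(0−1) = 120/89
  ⇒ ω_r¹/ω_c¹ = 120/89
Stage 2: N_ring = 32 + 2·13 = 58
Stage 2: 32(ω_s−ω_c) = −58(ω_r−ω_c),  ω_s=0, ω_c=1
Stage 2: ω_r = 1 − (32/58)(0−1) = 45/29
  ⇒ ω_r²/ω_c² = 45/29
Coupling ω_c² = ω_r¹ ⇒ overall = 120/89 × 45/29 = 5400/2581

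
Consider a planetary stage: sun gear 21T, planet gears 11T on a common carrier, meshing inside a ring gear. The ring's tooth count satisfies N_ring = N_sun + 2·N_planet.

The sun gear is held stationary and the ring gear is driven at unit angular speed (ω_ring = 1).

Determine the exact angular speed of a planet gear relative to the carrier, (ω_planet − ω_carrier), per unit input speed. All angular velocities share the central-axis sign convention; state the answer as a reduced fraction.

903/704

N_ring = 21 + 2·11 = 43
21(ω_s−ω_c) = −43(ω_r−ω_c),  ω_s=0, ω_r=1
21(0−ω_c) = −43(1−ω_c)  ⇒  64ω_c = 43  ⇒  ω_c = 43/64
sun–planet: 21·(0−43/64) = −11·(ω_p−ω_c)  ⇒  ω_p−ω_c = −(21/11)·(-43/64) = 903/704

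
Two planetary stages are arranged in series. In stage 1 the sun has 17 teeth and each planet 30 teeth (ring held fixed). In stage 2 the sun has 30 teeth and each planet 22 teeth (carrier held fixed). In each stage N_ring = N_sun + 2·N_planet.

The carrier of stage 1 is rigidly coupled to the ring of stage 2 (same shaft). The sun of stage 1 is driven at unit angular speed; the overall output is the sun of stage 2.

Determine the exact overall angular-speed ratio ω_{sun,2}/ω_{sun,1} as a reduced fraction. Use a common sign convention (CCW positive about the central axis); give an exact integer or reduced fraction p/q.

Stage 1: N_ring = 17 + 2·30 = 77
Stage 1: 17(ω_s−ω_c) = −77(ω_r−ω_c),  ω_r=0, ω_s=1
Stage 1: 17(1−ω_c) = −77(0−ω_c)  ⇒  94ω_c = 17  ⇒  ω_c = 17/94
  ⇒ ω_c¹/ω_s¹ = 17/94
Stage 2: N_ring = 30 + 2·22 = 74
Stage 2: 30(ω_s−ω_c) = −74(ω_r−ω_c),  ω_c=0, ω_r=1
Stage 2: ω_s = 0 − (74/30)(1−0) = -37/15
  ⇒ ω_s²/ω_r² = -37/15
Coupling ω_r² = ω_c¹ ⇒ overall = 17/94 × -37/15 = -629/1410

-629/1410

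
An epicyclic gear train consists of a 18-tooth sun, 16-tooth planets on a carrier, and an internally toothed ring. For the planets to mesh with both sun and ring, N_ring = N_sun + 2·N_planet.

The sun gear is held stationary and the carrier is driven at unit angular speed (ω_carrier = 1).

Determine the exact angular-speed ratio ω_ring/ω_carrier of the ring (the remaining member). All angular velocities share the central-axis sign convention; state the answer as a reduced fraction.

N_ring = 18 + 2·16 = 50
18(ω_s−ω_c) = −50(ω_r−ω_c),  ω_s=0, ω_c=1
ω_r = 1 − (18/50)(0−1) = 34/25
ω_r/ω_c = 34/25

34/25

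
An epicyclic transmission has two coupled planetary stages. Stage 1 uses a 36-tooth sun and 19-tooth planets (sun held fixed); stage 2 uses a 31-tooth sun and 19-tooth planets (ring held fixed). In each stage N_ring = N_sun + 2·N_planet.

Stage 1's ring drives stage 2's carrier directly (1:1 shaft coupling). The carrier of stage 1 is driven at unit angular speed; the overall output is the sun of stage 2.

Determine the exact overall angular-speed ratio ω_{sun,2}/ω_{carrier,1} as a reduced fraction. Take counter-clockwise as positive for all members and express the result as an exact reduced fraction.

Stage 1: N_ring = 36 + 2·19 = 74
Stage 1: 36(ω_s−ω_c) = −74(ω_r−ω_c),  ω_s=0, ω_c=1
Stage 1: ω_r = 1 − (36/74)(0−1) = 55/37
  ⇒ ω_r¹/ω_c¹ = 55/37
Stage 2: N_ring = 31 + 2·19 = 69
Stage 2: 31(ω_s−ω_c) = −69(ω_r−ω_c),  ω_r=0, ω_c=1
Stage 2: ω_s = 1 − (69/31)(0−1) = 100/31
  ⇒ ω_s²/ω_c² = 100/31
Coupling ω_c² = ω_r¹ ⇒ overall = 55/37 × 100/31 = 5500/1147

5500/1147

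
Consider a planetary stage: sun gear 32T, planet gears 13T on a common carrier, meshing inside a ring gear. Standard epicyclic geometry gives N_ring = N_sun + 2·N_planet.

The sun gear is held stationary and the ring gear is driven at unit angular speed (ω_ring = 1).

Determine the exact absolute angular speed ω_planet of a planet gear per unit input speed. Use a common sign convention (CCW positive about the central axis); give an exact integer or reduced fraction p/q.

N_ring = 32 + 2·13 = 58
32(ω_s−ω_c) = −58(ω_r−ω_c),  ω_s=0, ω_r=1
32(0−ω_c) = −58(1−ω_c)  ⇒  90ω_c = 58  ⇒  ω_c = 29/45
sun–planet: 32·(0−29/45) = −13·(ω_p−ω_c)  ⇒  ω_p−ω_c = −(32/13)·(-29/45) = 928/585
ω_p = 29/45 + 928/585 = 29/13

29/13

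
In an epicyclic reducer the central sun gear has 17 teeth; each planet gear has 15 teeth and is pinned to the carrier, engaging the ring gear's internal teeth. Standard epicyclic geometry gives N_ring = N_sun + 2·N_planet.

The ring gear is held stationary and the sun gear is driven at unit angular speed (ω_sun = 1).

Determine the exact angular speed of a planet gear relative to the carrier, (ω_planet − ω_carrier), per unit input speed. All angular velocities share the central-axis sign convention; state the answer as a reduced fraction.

-799/960

N_ring = 17 + 2·15 = 47
17(ω_s−ω_c) = −47(ω_r−ω_c),  ω_r=0, ω_s=1
17(1−ω_c) = −47(0−ω_c)  ⇒  64ω_c = 17  ⇒  ω_c = 17/64
sun–planet: 17·(1−17/64) = −15·(ω_p−ω_c)  ⇒  ω_p−ω_c = −(17/15)·(47/64) = -799/960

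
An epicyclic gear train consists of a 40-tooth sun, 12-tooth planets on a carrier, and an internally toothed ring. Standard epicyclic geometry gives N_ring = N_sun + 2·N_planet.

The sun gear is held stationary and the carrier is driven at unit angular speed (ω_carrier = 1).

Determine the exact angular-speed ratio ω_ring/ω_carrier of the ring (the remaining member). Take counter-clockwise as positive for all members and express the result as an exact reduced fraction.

13/8

N_ring = 40 + 2·12 = 64
40(ω_s−ω_c) = −64(ω_r−ω_c),  ω_s=0, ω_c=1
ω_r = 1 − (40/64)(0−1) = 13/8
ω_r/ω_c = 13/8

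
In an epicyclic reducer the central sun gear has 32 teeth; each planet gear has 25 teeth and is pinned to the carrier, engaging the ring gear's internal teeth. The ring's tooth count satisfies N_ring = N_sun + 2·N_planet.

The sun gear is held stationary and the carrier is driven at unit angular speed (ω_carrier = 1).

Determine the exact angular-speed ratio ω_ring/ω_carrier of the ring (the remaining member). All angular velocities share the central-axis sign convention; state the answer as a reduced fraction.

N_ring = 32 + 2·25 = 82
32(ω_s−ω_c) = −82(ω_r−ω_c),  ω_s=0, ω_c=1
ω_r = 1 − (32/82)(0−1) = 57/41
ω_r/ω_c = 57/41

57/41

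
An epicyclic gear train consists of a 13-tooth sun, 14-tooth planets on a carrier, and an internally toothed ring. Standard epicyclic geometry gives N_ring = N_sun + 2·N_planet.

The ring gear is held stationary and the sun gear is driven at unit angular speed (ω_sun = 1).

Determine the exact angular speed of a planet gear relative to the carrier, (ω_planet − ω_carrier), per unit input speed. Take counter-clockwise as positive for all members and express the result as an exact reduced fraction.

N_ring = 13 + 2·14 = 41
13(ω_s−ω_c) = −41(ω_r−ω_c),  ω_r=0, ω_s=1
13(1−ω_c) = −41(0−ω_c)  ⇒  54ω_c = 13  ⇒  ω_c = 13/54
sun–planet: 13·(1−13/54) = −14·(ω_p−ω_c)  ⇒  ω_p−ω_c = −(13/14)·(41/54) = -533/756

-533/756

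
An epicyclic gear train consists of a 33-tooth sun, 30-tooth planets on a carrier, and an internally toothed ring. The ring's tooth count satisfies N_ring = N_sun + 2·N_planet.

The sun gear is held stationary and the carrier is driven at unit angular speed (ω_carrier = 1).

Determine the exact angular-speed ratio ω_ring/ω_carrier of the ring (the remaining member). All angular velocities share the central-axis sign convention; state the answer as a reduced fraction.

42/31

N_ring = 33 + 2·30 = 93
33(ω_s−ω_c) = −93(ω_r−ω_c),  ω_s=0, ω_c=1
ω_r = 1 − (33/93)(0−1) = 42/31
ω_r/ω_c = 42/31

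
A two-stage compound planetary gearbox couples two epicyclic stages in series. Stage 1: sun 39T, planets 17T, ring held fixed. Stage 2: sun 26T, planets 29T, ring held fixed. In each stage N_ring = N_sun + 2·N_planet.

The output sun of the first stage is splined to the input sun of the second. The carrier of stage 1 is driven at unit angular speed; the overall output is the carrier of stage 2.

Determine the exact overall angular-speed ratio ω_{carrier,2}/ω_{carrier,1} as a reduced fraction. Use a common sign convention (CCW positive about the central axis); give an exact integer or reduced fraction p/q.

Stage 1: N_ring = 39 + 2·17 = 73
Stage 1: 39(ω_s−ω_c) = −73(ω_r−ω_c),  ω_r=0, ω_c=1
Stage 1: ω_s = 1 − (73/39)(0−1) = 112/39
  ⇒ ω_s¹/ω_c¹ = 112/39
Stage 2: N_ring = 26 + 2·29 = 84
Stage 2: 26(ω_s−ω_c) = −84(ω_r−ω_c),  ω_r=0, ω_s=1
Stage 2: 26(1−ω_c) = −84(0−ω_c)  ⇒  110ω_c = 26  ⇒  ω_c = 13/55
  ⇒ ω_c²/ω_s² = 13/55
Coupling ω_s² = ω_s¹ ⇒ overall = 112/39 × 13/55 = 112/165

112/165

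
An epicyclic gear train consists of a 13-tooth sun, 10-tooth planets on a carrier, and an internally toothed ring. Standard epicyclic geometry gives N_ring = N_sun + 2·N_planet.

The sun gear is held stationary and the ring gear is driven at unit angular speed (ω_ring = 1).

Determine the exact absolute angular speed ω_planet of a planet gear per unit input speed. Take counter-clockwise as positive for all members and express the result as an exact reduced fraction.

N_ring = 13 + 2·10 = 33
13(ω_s−ω_c) = −33(ω_r−ω_c),  ω_s=0, ω_r=1
13(0−ω_c) = −33(1−ω_c)  ⇒  46ω_c = 33  ⇒  ω_c = 33/46
sun–planet: 13·(0−33/46) = −10·(ω_p−ω_c)  ⇒  ω_p−ω_c = −(13/10)·(-33/46) = 429/460
ω_p = 33/46 + 429/460 = 33/20

33/20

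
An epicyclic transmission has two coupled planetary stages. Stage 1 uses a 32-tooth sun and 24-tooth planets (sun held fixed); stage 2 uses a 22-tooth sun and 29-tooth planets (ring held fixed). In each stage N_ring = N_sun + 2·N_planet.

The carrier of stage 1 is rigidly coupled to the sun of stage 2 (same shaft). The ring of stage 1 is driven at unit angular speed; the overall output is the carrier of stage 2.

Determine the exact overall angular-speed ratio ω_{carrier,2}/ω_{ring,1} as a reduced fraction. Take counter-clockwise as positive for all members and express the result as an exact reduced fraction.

Stage 1: N_ring = 32 + 2·24 = 80
Stage 1: 32(ω_s−ω_c) = −80(ω_r−ω_c),  ω_s=0, ω_r=1
Stage 1: 32(0−ω_c) = −80(1−ω_c)  ⇒  112ω_c = 80  ⇒  ω_c = 5/7
  ⇒ ω_c¹/ω_r¹ = 5/7
Stage 2: N_ring = 22 + 2·29 = 80
Stage 2: 22(ω_s−ω_c) = −80(ω_r−ω_c),  ω_r=0, ω_s=1
Stage 2: 22(1−ω_c) = −80(0−ω_c)  ⇒  102ω_c = 22  ⇒  ω_c = 11/51
  ⇒ ω_c²/ω_s² = 11/51
Coupling ω_s² = ω_c¹ ⇒ overall = 5/7 × 11/51 = 55/357

55/357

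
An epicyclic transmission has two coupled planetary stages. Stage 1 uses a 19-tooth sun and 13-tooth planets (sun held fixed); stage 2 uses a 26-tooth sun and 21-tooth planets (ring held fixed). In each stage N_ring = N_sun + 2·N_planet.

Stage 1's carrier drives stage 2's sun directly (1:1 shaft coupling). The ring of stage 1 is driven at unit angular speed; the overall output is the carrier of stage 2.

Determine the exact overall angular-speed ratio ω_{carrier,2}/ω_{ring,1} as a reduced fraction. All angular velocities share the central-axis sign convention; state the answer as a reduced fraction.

585/3008

Stage 1: N_ring = 19 + 2·13 = 45
Stage 1: 19(ω_s−ω_c) = −45(ω_r−ω_c),  ω_s=0, ω_r=1
Stage 1: 19(0−ω_c) = −45(1−ω_c)  ⇒  64ω_c = 45  ⇒  ω_c = 45/64
  ⇒ ω_c¹/ω_r¹ = 45/64
Stage 2: N_ring = 26 + 2·21 = 68
Stage 2: 26(ω_s−ω_c) = −68(ω_r−ω_c),  ω_r=0, ω_s=1
Stage 2: 26(1−ω_c) = −68(0−ω_c)  ⇒  94ω_c = 26  ⇒  ω_c = 13/47
  ⇒ ω_c²/ω_s² = 13/47
Coupling ω_s² = ω_c¹ ⇒ overall = 45/64 × 13/47 = 585/3008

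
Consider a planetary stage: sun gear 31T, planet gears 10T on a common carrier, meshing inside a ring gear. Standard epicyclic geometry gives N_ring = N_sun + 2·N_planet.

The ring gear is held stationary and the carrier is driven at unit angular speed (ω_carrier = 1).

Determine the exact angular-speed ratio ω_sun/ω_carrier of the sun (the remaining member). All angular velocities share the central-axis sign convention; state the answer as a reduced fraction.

82/31

N_ring = 31 + 2·10 = 51
31(ω_s−ω_c) = −51(ω_r−ω_c),  ω_r=0, ω_c=1
ω_s = 1 − (51/31)(0−1) = 82/31
ω_s/ω_c = 82/31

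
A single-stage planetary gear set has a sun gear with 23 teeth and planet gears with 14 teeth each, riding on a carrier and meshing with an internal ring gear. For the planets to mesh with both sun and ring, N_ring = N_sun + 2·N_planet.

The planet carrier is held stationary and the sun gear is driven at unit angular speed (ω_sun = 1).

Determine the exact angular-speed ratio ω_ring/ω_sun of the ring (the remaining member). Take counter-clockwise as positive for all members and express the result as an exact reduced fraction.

-23/51

N_ring = 23 + 2·14 = 51
23(ω_s−ω_c) = −51(ω_r−ω_c),  ω_c=0, ω_s=1
ω_r = 0 − (23/51)(1−0) = -23/51
ω_r/ω_s = -23/51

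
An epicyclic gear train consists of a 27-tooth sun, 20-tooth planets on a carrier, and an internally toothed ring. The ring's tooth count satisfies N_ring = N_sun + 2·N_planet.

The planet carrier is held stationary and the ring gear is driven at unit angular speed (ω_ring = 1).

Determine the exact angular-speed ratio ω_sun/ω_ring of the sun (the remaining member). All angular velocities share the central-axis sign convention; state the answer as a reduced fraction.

-67/27

N_ring = 27 + 2·20 = 67
27(ω_s−ω_c) = −67(ω_r−ω_c),  ω_c=0, ω_r=1
ω_s = 0 − (67/27)(1−0) = -67/27
ω_s/ω_r = -67/27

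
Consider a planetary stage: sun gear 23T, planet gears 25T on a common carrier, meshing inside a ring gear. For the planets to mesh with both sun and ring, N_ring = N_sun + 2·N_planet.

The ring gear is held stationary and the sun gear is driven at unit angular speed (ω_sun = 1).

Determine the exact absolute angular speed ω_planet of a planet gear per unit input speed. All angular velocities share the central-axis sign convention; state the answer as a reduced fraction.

N_ring = 23 + 2·25 = 73
23(ω_s−ω_c) = −73(ω_r−ω_c),  ω_r=0, ω_s=1
23(1−ω_c) = −73(0−ω_c)  ⇒  96ω_c = 23  ⇒  ω_c = 23/96
sun–planet: 23·(1−23/96) = −25·(ω_p−ω_c)  ⇒  ω_p−ω_c = −(23/25)·(73/96) = -1679/2400
ω_p = 23/96 − 1679/2400 = -23/50

-23/50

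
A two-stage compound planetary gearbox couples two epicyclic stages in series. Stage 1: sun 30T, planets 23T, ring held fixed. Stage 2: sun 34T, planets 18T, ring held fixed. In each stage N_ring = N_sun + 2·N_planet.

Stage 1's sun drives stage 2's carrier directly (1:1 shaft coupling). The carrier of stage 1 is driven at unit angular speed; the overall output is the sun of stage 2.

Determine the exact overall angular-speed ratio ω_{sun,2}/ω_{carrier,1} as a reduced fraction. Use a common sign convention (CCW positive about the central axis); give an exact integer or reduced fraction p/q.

Stage 1: N_ring = 30 + 2·23 = 76
Stage 1: 30(ω_s−ω_c) = −76(ω_r−ω_c),  ω_r=0, ω_c=1
Stage 1: ω_s = 1 − (76/30)(0−1) = 53/15
  ⇒ ω_s¹/ω_c¹ = 53/15
Stage 2: N_ring = 34 + 2·18 = 70
Stage 2: 34(ω_s−ω_c) = −70(ω_r−ω_c),  ω_r=0, ω_c=1
Stage 2: ω_s = 1 − (70/34)(0−1) = 52/17
  ⇒ ω_s²/ω_c² = 52/17
Coupling ω_c² = ω_s¹ ⇒ overall = 53/15 × 52/17 = 2756/255

2756/255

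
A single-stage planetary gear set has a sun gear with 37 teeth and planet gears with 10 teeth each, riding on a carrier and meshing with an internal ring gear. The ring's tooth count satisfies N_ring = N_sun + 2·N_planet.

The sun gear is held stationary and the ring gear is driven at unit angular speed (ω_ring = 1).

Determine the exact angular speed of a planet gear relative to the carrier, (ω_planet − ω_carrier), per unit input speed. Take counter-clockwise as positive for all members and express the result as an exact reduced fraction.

2109/940

N_ring = 37 + 2·10 = 57
37(ω_s−ω_c) = −57(ω_r−ω_c),  ω_s=0, ω_r=1
37(0−ω_c) = −57(1−ω_c)  ⇒  94ω_c = 57  ⇒  ω_c = 57/94
sun–planet: 37·(0−57/94) = −10·(ω_p−ω_c)  ⇒  ω_p−ω_c = −(37/10)·(-57/94) = 2109/940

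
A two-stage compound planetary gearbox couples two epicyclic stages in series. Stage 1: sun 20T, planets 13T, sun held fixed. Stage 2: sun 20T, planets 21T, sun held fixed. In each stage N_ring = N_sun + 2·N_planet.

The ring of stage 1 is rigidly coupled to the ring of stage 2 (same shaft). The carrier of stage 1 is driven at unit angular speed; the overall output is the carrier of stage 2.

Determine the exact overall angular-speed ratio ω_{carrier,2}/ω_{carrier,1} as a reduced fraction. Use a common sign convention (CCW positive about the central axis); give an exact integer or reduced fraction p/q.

Stage 1: N_ring = 20 + 2·13 = 46
Stage 1: 20(ω_s−ω_c) = −46(ω_r−ω_c),  ω_s=0, ω_c=1
Stage 1: ω_r = 1 − (20/46)(0−1) = 33/23
  ⇒ ω_r¹/ω_c¹ = 33/23
Stage 2: N_ring = 20 + 2·21 = 62
Stage 2: 20(ω_s−ω_c) = −62(ω_r−ω_c),  ω_s=0, ω_r=1
Stage 2: 20(0−ω_c) = −62(1−ω_c)  ⇒  82ω_c = 62  ⇒  ω_c = 31/41
  ⇒ ω_c²/ω_r² = 31/41
Coupling ω_r² = ω_r¹ ⇒ overall = 33/23 × 31/41 = 1023/943

1023/943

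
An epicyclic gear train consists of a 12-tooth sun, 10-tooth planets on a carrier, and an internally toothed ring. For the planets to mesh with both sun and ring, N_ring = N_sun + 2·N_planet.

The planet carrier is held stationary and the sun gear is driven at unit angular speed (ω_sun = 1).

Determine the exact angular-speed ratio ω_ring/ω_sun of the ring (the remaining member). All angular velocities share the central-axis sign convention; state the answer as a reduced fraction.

N_ring = 12 + 2·10 = 32
12(ω_s−ω_c) = −32(ω_r−ω_c),  ω_c=0, ω_s=1
ω_r = 0 − (12/32)(1−0) = -3/8
ω_r/ω_s = -3/8

-3/8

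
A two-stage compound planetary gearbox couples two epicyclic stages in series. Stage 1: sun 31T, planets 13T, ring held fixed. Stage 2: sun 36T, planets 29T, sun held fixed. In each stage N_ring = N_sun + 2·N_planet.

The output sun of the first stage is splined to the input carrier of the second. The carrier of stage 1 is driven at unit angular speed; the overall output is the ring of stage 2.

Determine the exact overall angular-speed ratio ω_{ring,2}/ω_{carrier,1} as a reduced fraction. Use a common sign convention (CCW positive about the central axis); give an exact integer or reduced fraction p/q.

Stage 1: N_ring = 31 + 2·13 = 57
Stage 1: 31(ω_s−ω_c) = −57(ω_r−ω_c),  ω_r=0, ω_c=1
Stage 1: ω_s = 1 − (57/31)(0−1) = 88/31
  ⇒ ω_s¹/ω_c¹ = 88/31
Stage 2: N_ring = 36 + 2·29 = 94
Stage 2: 36(ω_s−ω_c) = −94(ω_r−ω_c),  ω_s=0, ω_c=1
Stage 2: ω_r = 1 − (36/94)(0−1) = 65/47
  ⇒ ω_r²/ω_c² = 65/47
Coupling ω_c² = ω_s¹ ⇒ overall = 88/31 × 65/47 = 5720/1457

5720/1457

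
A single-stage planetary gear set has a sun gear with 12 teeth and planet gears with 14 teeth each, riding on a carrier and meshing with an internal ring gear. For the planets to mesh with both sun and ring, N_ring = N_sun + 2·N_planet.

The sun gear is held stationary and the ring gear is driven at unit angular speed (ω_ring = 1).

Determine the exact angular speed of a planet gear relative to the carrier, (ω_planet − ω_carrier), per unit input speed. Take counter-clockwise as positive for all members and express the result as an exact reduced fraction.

N_ring = 12 + 2·14 = 40
12(ω_s−ω_c) = −40(ω_r−ω_c),  ω_s=0, ω_r=1
12(0−ω_c) = −40(1−ω_c)  ⇒  52ω_c = 40  ⇒  ω_c = 10/13
sun–planet: 12·(0−10/13) = −14·(ω_p−ω_c)  ⇒  ω_p−ω_c = −(12/14)·(-10/13) = 60/91

60/91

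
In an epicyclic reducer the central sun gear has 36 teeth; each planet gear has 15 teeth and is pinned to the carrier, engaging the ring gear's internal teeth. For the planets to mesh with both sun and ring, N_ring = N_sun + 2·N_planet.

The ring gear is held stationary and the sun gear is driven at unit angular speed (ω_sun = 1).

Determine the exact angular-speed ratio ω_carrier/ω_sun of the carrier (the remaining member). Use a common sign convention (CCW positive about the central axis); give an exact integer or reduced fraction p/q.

N_ring = 36 + 2·15 = 66
36(ω_s−ω_c) = −66(ω_r−ω_c),  ω_r=0, ω_s=1
36(1−ω_c) = −66(0−ω_c)  ⇒  102ω_c = 36  ⇒  ω_c = 6/17
ω_c/ω_s = 6/17

6/17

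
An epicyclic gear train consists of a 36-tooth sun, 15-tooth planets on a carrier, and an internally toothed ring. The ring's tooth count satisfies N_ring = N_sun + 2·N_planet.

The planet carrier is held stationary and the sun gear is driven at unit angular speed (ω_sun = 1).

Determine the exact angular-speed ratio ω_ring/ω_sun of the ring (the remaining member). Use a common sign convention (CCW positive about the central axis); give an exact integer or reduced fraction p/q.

N_ring = 36 + 2·15 = 66
36(ω_s−ω_c) = −66(ω_r−ω_c),  ω_c=0, ω_s=1
ω_r = 0 − (36/66)(1−0) = -6/11
ω_r/ω_s = -6/11

-6/11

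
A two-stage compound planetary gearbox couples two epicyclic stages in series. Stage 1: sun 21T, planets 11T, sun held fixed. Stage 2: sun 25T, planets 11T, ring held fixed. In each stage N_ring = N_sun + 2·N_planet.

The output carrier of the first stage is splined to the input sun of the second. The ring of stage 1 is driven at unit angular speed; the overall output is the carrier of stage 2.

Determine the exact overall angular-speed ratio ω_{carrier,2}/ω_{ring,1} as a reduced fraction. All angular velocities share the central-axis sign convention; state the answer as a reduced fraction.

Stage 1: N_ring = 21 + 2·11 = 43
Stage 1: 21(ω_s−ω_c) = −43(ω_r−ω_c),  ω_s=0, ω_r=1
Stage 1: 21(0−ω_c) = −43(1−ω_c)  ⇒  64ω_c = 43  ⇒  ω_c = 43/64
  ⇒ ω_c¹/ω_r¹ = 43/64
Stage 2: N_ring = 25 + 2·11 = 47
Stage 2: 25(ω_s−ω_c) = −47(ω_r−ω_c),  ω_r=0, ω_s=1
Stage 2: 25(1−ω_c) = −47(0−ω_c)  ⇒  72ω_c = 25  ⇒  ω_c = 25/72
  ⇒ ω_c²/ω_s² = 25/72
Coupling ω_s² = ω_c¹ ⇒ overall = 43/64 × 25/72 = 1075/4608

1075/4608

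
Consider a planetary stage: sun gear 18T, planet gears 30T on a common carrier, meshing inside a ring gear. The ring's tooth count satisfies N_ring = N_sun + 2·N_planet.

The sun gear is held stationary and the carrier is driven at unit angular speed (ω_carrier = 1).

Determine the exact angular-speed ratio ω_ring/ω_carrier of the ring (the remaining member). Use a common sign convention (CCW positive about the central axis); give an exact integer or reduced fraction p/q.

16/13

N_ring = 18 + 2·30 = 78
18(ω_s−ω_c) = −78(ω_r−ω_c),  ω_s=0, ω_c=1
ω_r = 1 − (18/78)(0−1) = 16/13
ω_r/ω_c = 16/13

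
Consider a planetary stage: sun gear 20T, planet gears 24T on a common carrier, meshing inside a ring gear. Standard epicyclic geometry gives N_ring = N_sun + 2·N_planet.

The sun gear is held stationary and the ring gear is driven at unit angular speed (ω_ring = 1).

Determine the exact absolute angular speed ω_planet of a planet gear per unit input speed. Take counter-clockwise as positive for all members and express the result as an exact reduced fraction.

17/12

N_ring = 20 + 2·24 = 68
20(ω_s−ω_c) = −68(ω_r−ω_c),  ω_s=0, ω_r=1
20(0−ω_c) = −68(1−ω_c)  ⇒  88ω_c = 68  ⇒  ω_c = 17/22
sun–planet: 20·(0−17/22) = −24·(ω_p−ω_c)  ⇒  ω_p−ω_c = −(20/24)·(-17/22) = 85/132
ω_p = 17/22 + 85/132 = 17/12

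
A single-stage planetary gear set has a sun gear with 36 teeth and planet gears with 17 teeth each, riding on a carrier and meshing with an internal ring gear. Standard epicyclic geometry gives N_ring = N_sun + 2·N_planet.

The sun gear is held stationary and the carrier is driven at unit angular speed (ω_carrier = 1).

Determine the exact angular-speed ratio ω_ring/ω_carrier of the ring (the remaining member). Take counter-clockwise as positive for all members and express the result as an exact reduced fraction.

N_ring = 36 + 2·17 = 70
36(ω_s−ω_c) = −70(ω_r−ω_c),  ω_s=0, ω_c=1
ω_r = 1 − (36/70)(0−1) = 53/35
ω_r/ω_c = 53/35

53/35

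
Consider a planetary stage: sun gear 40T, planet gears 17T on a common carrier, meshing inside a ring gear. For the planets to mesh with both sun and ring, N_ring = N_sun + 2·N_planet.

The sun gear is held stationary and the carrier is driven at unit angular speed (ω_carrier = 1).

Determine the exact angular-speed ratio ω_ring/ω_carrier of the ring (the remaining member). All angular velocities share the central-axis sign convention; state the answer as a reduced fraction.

N_ring = 40 + 2·17 = 74
40(ω_s−ω_c) = −74(ω_r−ω_c),  ω_s=0, ω_c=1
ω_r = 1 − (40/74)(0−1) = 57/37
ω_r/ω_c = 57/37

57/37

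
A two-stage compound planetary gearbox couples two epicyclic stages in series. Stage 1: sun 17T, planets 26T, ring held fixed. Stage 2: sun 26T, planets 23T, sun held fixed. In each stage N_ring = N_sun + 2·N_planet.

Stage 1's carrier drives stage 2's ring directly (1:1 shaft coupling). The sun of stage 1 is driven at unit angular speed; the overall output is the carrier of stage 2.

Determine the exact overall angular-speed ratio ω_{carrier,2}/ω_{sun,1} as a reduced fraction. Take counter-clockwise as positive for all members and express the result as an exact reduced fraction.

Stage 1: N_ring = 17 + 2·26 = 69
Stage 1: 17(ω_s−ω_c) = −69(ω_r−ω_c),  ω_r=0, ω_s=1
Stage 1: 17(1−ω_c) = −69(0−ω_c)  ⇒  86ω_c = 17  ⇒  ω_c = 17/86
  ⇒ ω_c¹/ω_s¹ = 17/86
Stage 2: N_ring = 26 + 2·23 = 72
Stage 2: 26(ω_s−ω_c) = −72(ω_r−ω_c),  ω_s=0, ω_r=1
Stage 2: 26(0−ω_c) = −72(1−ω_c)  ⇒  98ω_c = 72  ⇒  ω_c = 36/49
  ⇒ ω_c²/ω_r² = 36/49
Coupling ω_r² = ω_c¹ ⇒ overall = 17/86 × 36/49 = 306/2107

306/2107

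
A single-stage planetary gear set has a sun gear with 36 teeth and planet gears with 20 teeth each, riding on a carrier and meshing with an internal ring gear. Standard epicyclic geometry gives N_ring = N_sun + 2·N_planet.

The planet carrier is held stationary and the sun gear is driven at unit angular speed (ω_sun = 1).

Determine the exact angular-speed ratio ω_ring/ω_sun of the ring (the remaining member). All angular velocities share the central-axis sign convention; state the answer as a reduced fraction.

-9/19

N_ring = 36 + 2·20 = 76
36(ω_s−ω_c) = −76(ω_r−ω_c),  ω_c=0, ω_s=1
ω_r = 0 − (36/76)(1−0) = -9/19
ω_r/ω_s = -9/19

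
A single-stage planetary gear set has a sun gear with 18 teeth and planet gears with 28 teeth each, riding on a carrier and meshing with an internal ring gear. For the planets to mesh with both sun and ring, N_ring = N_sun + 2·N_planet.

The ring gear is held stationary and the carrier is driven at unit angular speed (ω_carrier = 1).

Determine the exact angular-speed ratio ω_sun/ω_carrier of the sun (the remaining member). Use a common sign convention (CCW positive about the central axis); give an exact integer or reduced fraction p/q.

N_ring = 18 + 2·28 = 74
18(ω_s−ω_c) = −74(ω_r−ω_c),  ω_r=0, ω_c=1
ω_s = 1 − (74/18)(0−1) = 46/9
ω_s/ω_c = 46/9

46/9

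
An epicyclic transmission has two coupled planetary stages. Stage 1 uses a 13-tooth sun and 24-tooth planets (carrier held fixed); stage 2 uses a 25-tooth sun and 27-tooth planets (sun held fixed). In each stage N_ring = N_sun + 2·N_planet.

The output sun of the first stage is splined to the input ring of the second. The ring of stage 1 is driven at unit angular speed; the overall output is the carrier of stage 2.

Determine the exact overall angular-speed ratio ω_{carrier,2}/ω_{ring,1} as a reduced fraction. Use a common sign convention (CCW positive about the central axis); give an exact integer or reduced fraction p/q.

-4819/1352

Stage 1: N_ring = 13 + 2·24 = 61
Stage 1: 13(ω_s−ω_c) = −61(ω_r−ω_c),  ω_c=0, ω_r=1
Stage 1: ω_s = 0 − (61/13)(1−0) = -61/13
  ⇒ ω_s¹/ω_r¹ = -61/13
Stage 2: N_ring = 25 + 2·27 = 79
Stage 2: 25(ω_s−ω_c) = −79(ω_r−ω_c),  ω_s=0, ω_r=1
Stage 2: 25(0−ω_c) = −79(1−ω_c)  ⇒  104ω_c = 79  ⇒  ω_c = 79/104
  ⇒ ω_c²/ω_r² = 79/104
Coupling ω_r² = ω_s¹ ⇒ overall = -61/13 × 79/104 = -4819/1352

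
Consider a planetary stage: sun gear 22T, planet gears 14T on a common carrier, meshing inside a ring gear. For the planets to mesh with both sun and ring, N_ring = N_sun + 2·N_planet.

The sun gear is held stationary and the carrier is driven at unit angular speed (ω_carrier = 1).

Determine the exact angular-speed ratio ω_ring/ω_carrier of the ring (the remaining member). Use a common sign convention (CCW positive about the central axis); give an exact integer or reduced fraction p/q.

N_ring = 22 + 2·14 = 50
22(ω_s−ω_c) = −50(ω_r−ω_c),  ω_s=0, ω_c=1
ω_r = 1 − (22/50)(0−1) = 36/25
ω_r/ω_c = 36/25

36/25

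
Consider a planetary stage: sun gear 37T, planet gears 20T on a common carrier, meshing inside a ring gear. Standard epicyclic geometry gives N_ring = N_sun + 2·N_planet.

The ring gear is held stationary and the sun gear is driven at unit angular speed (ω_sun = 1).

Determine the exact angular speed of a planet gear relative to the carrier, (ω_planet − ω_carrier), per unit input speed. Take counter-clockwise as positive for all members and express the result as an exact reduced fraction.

-2849/2280

N_ring = 37 + 2·20 = 77
37(ω_s−ω_c) = −77(ω_r−ω_c),  ω_r=0, ω_s=1
37(1−ω_c) = −77(0−ω_c)  ⇒  114ω_c = 37  ⇒  ω_c = 37/114
sun–planet: 37·(1−37/114) = −20·(ω_p−ω_c)  ⇒  ω_p−ω_c = −(37/20)·(77/114) = -2849/2280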